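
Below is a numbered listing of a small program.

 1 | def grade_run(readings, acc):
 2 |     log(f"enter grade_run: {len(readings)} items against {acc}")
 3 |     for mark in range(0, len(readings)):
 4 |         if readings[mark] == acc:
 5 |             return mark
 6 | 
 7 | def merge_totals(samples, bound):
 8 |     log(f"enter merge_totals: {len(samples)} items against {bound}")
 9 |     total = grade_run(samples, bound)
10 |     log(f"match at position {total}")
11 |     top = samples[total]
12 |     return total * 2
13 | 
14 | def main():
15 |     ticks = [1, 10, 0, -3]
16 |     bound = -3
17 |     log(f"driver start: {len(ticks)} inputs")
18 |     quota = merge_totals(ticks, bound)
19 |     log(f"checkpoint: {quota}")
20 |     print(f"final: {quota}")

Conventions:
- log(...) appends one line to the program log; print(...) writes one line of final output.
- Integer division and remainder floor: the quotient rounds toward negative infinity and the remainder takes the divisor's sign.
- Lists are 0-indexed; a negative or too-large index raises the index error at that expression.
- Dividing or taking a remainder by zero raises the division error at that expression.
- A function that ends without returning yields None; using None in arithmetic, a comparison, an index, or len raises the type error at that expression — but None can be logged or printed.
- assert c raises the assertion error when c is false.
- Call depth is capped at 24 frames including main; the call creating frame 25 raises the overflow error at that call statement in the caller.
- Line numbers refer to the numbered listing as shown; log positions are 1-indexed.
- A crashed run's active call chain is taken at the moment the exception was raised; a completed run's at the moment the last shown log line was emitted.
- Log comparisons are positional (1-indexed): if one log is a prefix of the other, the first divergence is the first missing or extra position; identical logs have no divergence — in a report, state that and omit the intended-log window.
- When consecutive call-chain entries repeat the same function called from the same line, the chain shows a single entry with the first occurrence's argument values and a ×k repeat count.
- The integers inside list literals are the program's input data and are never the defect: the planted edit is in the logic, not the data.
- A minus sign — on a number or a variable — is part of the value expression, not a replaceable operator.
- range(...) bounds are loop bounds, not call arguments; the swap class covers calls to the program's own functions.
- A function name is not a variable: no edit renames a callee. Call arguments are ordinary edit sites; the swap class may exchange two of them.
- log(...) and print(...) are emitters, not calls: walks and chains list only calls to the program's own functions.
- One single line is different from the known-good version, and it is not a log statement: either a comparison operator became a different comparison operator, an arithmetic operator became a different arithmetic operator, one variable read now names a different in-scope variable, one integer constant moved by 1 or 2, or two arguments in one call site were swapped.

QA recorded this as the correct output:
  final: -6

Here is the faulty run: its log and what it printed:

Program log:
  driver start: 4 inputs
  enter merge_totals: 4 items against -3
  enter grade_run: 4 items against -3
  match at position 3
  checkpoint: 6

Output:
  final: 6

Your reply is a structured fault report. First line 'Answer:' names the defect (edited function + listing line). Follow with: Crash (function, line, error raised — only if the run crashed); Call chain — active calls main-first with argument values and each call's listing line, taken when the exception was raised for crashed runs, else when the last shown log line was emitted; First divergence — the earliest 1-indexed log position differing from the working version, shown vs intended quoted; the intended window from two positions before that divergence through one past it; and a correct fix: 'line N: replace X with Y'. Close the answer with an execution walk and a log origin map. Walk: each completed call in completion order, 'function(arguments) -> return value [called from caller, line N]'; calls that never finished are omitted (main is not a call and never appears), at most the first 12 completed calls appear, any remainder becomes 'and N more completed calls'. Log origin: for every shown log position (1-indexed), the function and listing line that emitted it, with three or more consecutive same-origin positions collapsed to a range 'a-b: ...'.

Answer: the defect is in merge_totals at line 12.
The tell: The log first diverges at position 5: the faulty run prints 'checkpoint: 6' where the working version prints 'checkpoint: -6'.
Call chain: main.
First divergence: position 5; shown 'checkpoint: 6' vs intended 'checkpoint: -6'.
Intended log window:
  3: enter grade_run: 4 items against -3
  4: match at position 3
  5: checkpoint: -6
Execution walk:
  grade_run([1, 10, 0, -3], -3) -> 3  [called from merge_totals, line 9]
  merge_totals([1, 10, 0, -3], -3) -> 6  [called from main, line 18]
Log origins:
  1 — main, line 17
  2 — merge_totals, line 8
  3 — grade_run, line 2
  4 — merge_totals, line 10
  5 — main, line 19
A correct fix: line 12: replace `total` with `top`.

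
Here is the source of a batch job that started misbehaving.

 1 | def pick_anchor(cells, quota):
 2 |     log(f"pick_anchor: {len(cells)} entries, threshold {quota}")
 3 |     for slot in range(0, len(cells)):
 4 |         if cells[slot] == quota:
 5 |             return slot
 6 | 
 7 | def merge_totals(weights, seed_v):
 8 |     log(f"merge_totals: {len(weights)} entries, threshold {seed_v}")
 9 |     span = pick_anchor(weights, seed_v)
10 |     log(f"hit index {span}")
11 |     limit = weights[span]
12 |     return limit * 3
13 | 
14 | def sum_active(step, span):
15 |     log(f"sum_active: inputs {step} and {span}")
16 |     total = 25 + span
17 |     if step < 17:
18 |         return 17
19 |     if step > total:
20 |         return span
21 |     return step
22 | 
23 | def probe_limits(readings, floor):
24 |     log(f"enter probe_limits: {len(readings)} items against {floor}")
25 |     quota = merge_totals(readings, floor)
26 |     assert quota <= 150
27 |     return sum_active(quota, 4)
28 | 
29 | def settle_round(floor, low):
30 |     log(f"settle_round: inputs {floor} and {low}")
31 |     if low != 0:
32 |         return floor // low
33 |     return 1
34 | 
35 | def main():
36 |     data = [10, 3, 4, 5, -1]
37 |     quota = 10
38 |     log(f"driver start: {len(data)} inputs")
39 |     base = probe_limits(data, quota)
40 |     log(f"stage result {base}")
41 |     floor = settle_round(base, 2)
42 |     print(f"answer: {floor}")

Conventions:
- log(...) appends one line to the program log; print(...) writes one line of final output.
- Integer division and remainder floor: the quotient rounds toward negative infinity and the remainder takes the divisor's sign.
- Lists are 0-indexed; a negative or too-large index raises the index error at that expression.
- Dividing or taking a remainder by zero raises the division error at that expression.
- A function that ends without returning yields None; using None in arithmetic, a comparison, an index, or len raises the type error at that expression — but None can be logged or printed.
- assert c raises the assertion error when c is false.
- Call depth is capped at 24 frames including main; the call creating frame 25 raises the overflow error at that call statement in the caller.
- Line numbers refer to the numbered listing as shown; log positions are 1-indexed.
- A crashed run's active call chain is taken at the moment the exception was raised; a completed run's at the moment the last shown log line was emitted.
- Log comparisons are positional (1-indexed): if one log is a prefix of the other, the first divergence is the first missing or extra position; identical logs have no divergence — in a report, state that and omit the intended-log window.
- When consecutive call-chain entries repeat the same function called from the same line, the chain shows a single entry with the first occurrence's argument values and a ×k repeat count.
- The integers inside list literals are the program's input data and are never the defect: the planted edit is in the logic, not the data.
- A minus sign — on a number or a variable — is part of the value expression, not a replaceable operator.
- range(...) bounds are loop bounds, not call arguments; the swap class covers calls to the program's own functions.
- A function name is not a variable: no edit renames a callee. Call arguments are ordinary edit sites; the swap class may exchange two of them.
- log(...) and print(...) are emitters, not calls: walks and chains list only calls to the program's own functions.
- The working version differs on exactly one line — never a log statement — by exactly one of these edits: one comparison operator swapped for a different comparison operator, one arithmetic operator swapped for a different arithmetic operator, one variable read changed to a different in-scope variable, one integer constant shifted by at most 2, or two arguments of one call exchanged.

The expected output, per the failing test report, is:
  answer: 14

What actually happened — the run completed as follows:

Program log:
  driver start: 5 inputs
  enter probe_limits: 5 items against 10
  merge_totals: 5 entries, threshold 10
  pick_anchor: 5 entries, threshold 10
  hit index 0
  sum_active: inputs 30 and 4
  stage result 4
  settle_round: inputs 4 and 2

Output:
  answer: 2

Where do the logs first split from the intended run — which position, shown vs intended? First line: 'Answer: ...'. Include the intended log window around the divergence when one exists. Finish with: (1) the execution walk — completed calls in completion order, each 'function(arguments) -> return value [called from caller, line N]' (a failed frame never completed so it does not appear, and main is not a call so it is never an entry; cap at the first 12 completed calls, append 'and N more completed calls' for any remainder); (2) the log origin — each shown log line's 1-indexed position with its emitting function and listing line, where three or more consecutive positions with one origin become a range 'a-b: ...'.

Answer: at position 7 the run shows 'stage result 4' where the working version logs 'stage result 29'.
Intended log window:
  5: hit index 0
  6: sum_active: inputs 30 and 4
  7: stage result 29
  8: settle_round: inputs 29 and 2
Execution walk:
  pick_anchor([10, 3, 4, 5, -1], 10) -> 0  [called from merge_totals, line 9]
  merge_totals([10, 3, 4, 5, -1], 10) -> 30  [called from probe_limits, line 25]
  sum_active(30, 4) -> 4  [called from probe_limits, line 27]
  probe_limits([10, 3, 4, 5, -1], 10) -> 4  [called from main, line 39]
  settle_round(4, 2) -> 2  [called from main, line 41]
Log origin:
  1: from main, line 38
  2: from probe_limits, line 24
  3: from merge_totals, line 8
  4: from pick_anchor, line 2
  5: from merge_totals, line 10
  6: from sum_active, line 15
  7: from main, line 40
  8: from settle_round, line 30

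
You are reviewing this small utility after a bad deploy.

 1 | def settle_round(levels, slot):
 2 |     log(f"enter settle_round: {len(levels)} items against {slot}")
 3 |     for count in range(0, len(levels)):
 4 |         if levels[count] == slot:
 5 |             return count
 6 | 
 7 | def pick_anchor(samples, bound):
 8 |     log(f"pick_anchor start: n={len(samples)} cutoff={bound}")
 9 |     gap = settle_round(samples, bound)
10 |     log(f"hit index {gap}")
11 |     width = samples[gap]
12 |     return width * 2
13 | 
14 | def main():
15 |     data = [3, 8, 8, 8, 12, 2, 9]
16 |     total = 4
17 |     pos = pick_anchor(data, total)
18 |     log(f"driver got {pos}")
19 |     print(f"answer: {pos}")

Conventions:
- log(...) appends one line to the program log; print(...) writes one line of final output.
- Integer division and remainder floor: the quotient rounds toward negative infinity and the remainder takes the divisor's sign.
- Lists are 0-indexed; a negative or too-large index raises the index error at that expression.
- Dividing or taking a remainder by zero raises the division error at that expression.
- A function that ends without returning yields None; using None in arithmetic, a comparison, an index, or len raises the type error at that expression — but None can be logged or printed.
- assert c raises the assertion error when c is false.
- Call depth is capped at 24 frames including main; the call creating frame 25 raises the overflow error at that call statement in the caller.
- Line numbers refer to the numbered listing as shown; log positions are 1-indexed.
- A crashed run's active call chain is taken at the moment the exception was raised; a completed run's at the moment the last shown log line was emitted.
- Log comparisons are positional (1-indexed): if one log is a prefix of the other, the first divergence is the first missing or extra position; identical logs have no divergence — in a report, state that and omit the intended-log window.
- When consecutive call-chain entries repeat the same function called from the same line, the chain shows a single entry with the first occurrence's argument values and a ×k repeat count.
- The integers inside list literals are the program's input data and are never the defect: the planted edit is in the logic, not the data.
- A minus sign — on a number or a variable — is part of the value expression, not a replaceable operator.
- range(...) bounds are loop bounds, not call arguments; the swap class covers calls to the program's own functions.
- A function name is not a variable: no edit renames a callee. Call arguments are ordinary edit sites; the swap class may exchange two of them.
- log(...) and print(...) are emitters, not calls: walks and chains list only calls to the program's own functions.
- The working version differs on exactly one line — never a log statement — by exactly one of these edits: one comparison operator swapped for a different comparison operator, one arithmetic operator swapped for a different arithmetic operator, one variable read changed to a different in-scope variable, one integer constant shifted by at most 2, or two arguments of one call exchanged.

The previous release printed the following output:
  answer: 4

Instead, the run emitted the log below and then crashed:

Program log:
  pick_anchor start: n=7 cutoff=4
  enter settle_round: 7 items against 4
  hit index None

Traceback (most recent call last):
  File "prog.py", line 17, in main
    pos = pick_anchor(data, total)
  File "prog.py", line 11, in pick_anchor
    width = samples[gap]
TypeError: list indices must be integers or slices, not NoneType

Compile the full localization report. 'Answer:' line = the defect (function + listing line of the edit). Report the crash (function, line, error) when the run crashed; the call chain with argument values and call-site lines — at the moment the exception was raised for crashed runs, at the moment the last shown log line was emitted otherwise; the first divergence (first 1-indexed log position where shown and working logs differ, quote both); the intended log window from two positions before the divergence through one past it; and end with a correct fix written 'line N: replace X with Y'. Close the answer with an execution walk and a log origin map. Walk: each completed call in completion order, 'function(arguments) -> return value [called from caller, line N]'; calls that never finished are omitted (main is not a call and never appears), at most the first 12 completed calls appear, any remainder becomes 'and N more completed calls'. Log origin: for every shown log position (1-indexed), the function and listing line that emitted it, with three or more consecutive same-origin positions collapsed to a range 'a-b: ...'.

Answer: the defect is in main at line 16.
The tell: Position 1 is the first bad log line: 'pick_anchor start: n=7 cutoff=4' should read 'pick_anchor start: n=7 cutoff=2'.
Crash: pick_anchor, line 11, TypeError.
Call chain: main -> pick_anchor([3, 8, 8, 8, 12, 2, 9], 4) (called at line 17).
First divergence: position 1; shown 'pick_anchor start: n=7 cutoff=4' vs intended 'pick_anchor start: n=7 cutoff=2'.
Intended log window:
  1: pick_anchor start: n=7 cutoff=2
  2: enter settle_round: 7 items against 2
Execution walk:
  settle_round([3, 8, 8, 8, 12, 2, 9], 4) -> None  [called from pick_anchor, line 9]
Log origin:
  1: logged in pick_anchor at line 8
  2: logged in settle_round at line 2
  3: logged in pick_anchor at line 10
A correct fix: line 16: replace `4` with `2`.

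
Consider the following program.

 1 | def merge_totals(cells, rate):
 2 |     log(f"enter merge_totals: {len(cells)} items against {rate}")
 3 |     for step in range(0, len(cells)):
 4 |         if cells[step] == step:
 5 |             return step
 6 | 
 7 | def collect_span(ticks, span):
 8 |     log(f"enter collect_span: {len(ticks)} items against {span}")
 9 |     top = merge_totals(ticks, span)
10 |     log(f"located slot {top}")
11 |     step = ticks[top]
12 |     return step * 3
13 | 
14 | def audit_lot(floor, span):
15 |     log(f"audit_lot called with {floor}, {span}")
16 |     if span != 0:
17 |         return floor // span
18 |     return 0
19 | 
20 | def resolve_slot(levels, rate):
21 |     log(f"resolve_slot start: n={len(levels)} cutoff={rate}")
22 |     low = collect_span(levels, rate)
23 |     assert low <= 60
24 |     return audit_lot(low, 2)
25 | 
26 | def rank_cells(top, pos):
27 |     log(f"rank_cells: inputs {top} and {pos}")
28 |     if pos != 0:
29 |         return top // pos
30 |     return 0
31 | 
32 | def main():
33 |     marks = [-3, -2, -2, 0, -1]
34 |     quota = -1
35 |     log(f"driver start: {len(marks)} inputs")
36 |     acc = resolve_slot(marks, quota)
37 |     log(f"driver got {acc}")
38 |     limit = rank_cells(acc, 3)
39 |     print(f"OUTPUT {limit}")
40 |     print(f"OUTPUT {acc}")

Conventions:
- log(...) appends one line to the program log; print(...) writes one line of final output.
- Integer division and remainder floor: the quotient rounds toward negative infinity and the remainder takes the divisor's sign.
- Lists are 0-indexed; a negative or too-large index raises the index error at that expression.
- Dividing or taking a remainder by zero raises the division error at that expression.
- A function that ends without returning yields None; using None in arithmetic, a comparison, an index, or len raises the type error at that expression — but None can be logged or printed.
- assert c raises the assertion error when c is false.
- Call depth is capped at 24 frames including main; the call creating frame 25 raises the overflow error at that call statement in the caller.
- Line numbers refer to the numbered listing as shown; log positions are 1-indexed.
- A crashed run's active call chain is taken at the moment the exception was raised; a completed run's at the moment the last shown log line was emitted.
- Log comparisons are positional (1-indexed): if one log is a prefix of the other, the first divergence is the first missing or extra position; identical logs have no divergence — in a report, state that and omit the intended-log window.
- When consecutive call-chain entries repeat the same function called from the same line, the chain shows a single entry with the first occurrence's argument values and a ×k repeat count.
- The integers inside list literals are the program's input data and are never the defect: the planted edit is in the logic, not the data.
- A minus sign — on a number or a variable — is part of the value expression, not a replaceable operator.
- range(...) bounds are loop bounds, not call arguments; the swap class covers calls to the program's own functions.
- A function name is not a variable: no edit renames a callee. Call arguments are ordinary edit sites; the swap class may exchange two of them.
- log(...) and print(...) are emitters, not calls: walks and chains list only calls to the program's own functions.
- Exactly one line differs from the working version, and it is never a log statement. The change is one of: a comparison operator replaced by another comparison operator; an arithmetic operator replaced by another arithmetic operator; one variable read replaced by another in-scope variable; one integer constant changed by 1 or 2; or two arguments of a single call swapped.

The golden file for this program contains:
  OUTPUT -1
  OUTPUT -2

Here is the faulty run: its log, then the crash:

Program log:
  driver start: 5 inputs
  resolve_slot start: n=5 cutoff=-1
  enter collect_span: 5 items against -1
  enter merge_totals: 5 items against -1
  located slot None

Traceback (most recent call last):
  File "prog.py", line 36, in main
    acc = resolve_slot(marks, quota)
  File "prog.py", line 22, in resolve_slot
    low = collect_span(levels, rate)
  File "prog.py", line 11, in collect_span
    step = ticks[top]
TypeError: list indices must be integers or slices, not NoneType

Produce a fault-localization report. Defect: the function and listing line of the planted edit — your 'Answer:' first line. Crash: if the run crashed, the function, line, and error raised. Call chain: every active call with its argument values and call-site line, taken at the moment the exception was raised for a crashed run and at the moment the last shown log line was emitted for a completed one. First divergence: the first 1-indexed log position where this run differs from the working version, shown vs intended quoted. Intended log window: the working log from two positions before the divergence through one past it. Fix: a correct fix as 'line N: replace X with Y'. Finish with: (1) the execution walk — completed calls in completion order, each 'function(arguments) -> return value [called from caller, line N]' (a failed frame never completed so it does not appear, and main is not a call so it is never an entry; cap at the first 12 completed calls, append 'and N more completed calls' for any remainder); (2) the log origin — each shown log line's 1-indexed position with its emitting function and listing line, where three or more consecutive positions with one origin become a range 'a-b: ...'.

Answer: the defect is in merge_totals at line 4.
The tell: At log position 5 the runs split — shown 'located slot None', but the working version logs 'located slot 4'.
Crash: collect_span, line 11, TypeError.
Call chain: main -> resolve_slot([-3, -2, -2, 0, -1], -1) (called at line 36) -> collect_span([-3, -2, -2, 0, -1], -1) (called at line 22).
First divergence: position 5 — the shown line 'located slot None' should read 'located slot 4'.
Intended log window:
  3: enter collect_span: 5 items against -1
  4: enter merge_totals: 5 items against -1
  5: located slot 4
  6: audit_lot called with -3, 2
Execution walk:
  merge_totals([-3, -2, -2, 0, -1], -1) -> None  [called from collect_span, line 9]
Log origin:
  1: logged in main at line 35
  2: logged in resolve_slot at line 21
  3: logged in collect_span at line 8
  4: logged in merge_totals at line 2
  5: logged in collect_span at line 10
A correct fix: line 4: replace `cells[step] == step` with `cells[step] == rate`.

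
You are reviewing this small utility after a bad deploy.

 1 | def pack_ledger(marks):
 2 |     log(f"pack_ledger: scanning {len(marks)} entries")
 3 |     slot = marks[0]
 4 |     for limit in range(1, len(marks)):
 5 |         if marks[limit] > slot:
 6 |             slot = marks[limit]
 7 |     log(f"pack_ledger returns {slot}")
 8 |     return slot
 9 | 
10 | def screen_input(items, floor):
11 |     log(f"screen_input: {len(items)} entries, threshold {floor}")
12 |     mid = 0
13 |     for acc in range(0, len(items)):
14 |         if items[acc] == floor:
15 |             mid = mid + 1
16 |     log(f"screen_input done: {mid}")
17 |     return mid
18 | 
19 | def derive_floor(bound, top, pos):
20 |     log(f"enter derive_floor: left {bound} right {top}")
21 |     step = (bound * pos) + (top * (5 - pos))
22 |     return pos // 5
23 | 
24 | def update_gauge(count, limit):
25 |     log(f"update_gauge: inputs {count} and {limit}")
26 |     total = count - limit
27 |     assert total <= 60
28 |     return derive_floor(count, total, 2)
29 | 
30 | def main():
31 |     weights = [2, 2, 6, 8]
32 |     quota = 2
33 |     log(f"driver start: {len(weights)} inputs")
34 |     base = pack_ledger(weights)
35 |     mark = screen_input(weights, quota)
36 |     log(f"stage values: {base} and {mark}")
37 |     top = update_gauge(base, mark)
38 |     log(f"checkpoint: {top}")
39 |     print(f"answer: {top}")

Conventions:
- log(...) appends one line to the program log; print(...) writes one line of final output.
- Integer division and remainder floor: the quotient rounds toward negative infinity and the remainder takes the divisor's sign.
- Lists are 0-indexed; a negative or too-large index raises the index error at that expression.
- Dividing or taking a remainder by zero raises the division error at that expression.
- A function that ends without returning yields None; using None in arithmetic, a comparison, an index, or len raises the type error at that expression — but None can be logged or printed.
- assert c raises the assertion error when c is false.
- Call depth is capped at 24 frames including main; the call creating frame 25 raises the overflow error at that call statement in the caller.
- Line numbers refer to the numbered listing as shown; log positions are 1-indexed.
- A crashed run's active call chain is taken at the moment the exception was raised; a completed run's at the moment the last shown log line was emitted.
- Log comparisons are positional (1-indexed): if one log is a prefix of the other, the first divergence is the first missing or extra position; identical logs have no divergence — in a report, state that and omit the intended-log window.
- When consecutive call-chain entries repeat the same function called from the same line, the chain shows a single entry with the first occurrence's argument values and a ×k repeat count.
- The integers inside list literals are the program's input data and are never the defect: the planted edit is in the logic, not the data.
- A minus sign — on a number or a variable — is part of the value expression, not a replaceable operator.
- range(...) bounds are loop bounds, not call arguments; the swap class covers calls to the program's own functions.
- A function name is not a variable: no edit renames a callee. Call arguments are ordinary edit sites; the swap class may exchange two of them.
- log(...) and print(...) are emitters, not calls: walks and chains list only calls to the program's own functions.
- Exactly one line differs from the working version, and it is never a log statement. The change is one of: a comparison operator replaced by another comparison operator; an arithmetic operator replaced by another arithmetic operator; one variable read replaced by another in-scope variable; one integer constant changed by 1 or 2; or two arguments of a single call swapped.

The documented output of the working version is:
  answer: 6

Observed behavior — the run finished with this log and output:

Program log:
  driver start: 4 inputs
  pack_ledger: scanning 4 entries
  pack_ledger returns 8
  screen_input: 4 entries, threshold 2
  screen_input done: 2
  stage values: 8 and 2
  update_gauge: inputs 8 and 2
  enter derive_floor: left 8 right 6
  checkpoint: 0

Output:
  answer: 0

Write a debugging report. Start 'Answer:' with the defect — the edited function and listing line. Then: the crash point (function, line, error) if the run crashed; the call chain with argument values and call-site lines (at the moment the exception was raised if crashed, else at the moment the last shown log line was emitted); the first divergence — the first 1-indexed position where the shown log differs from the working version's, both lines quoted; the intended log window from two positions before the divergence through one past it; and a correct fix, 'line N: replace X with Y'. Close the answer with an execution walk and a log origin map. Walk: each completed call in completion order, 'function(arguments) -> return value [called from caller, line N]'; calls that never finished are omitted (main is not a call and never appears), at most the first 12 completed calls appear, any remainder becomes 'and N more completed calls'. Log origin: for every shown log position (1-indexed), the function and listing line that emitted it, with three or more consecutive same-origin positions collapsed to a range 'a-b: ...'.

Answer: the defect is in derive_floor at line 22.
The tell: Position 9 is the first bad log line: 'checkpoint: 0' should read 'checkpoint: 6'.
Call chain: main.
First divergence: position 9 — shown 'checkpoint: 0', intended 'checkpoint: 6'.
Intended log window:
  7: update_gauge: inputs 8 and 2
  8: enter derive_floor: left 8 right 6
  9: checkpoint: 6
Execution walk:
  pack_ledger([2, 2, 6, 8]) -> 8  [called from main, line 34]
  screen_input([2, 2, 6, 8], 2) -> 2  [called from main, line 35]
  derive_floor(8, 6, 2) -> 0  [called from update_gauge, line 28]
  update_gauge(8, 2) -> 0  [called from main, line 37]
Log origin:
  1: emitted by main (line 33)
  2: emitted by pack_ledger (line 2)
  3: emitted by pack_ledger (line 7)
  4: emitted by screen_input (line 11)
  5: emitted by screen_input (line 16)
  6: emitted by main (line 36)
  7: emitted by update_gauge (line 25)
  8: emitted by derive_floor (line 20)
  9: emitted by main (line 38)
A correct fix: line 22: replace `pos` with `step`.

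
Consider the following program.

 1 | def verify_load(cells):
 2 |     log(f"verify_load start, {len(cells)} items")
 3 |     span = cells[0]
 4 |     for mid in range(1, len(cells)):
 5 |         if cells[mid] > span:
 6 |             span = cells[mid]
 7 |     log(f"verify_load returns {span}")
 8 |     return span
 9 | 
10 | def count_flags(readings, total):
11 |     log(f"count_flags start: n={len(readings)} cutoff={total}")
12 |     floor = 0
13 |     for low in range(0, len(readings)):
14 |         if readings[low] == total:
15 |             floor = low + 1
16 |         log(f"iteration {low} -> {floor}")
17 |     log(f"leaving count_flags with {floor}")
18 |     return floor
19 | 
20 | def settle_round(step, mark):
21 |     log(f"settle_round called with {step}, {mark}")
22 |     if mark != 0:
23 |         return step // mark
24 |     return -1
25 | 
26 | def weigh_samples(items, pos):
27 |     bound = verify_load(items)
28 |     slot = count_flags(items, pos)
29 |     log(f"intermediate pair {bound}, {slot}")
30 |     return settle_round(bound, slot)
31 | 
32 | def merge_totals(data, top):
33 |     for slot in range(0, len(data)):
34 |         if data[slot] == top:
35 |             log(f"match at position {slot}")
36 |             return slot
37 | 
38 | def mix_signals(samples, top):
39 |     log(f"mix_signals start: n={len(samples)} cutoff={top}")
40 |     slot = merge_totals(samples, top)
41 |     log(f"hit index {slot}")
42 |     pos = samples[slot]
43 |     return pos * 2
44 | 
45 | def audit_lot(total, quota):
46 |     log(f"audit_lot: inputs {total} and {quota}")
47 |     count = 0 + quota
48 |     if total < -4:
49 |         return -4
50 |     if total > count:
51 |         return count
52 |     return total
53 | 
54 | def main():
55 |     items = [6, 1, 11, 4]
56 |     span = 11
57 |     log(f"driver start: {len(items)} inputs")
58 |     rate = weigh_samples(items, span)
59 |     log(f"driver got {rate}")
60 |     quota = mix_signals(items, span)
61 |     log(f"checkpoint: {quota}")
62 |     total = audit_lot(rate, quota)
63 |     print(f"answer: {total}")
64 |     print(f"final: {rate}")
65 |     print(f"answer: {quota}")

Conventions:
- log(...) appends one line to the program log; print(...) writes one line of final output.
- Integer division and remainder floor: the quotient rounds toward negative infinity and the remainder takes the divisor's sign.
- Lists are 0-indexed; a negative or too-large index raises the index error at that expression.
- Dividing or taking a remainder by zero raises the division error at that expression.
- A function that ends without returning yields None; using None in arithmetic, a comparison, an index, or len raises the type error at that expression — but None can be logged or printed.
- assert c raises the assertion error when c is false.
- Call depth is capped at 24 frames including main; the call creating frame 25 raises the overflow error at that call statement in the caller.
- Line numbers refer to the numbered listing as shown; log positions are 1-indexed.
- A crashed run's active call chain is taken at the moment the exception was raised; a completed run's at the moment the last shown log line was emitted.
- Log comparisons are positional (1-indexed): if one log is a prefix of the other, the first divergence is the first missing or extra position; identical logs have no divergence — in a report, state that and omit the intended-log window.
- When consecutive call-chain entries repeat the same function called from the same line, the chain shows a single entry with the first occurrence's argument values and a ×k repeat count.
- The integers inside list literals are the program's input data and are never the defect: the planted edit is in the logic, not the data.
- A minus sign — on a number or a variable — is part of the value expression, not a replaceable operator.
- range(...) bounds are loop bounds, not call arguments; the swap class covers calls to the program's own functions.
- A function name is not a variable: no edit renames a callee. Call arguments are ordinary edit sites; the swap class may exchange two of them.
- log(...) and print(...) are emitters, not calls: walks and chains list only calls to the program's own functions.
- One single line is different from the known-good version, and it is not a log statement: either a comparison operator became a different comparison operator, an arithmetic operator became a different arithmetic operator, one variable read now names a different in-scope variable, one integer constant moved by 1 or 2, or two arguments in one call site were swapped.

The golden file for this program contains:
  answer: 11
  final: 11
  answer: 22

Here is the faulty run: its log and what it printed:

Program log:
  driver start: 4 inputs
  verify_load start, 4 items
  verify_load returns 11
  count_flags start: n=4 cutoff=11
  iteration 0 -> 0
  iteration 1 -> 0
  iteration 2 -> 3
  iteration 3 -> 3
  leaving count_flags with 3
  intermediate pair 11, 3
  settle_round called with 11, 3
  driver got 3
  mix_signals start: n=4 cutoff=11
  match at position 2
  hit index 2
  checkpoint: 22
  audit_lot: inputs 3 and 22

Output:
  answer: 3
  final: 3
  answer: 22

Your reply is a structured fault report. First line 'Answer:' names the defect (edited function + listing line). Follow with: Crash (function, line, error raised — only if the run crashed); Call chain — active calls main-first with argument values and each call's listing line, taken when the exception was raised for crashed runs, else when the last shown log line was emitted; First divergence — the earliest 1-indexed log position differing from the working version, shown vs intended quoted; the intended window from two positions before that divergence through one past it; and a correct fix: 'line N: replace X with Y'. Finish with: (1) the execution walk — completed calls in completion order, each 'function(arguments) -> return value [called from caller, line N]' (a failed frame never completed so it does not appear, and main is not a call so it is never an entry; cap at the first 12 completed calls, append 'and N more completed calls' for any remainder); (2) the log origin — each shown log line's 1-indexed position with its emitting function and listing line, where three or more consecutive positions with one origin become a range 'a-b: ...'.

Answer: the defect is in count_flags at line 15.
Core observation: Everything matches until log position 7, which reads 'iteration 2 -> 3' in place of 'iteration 2 -> 1'.
Call chain: main -> audit_lot(3, 22) (called at line 62).
First divergence: position 7; shown 'iteration 2 -> 3' vs intended 'iteration 2 -> 1'.
Intended log window:
  5: iteration 0 -> 0
  6: iteration 1 -> 0
  7: iteration 2 -> 1
  8: iteration 3 -> 1
Execution walk:
  verify_load([6, 1, 11, 4]) -> 11  [called from weigh_samples, line 27]
  count_flags([6, 1, 11, 4], 11) -> 3  [called from weigh_samples, line 28]
  settle_round(11, 3) -> 3  [called from weigh_samples, line 30]
  weigh_samples([6, 1, 11, 4], 11) -> 3  [called from main, line 58]
  merge_totals([6, 1, 11, 4], 11) -> 2  [called from mix_signals, line 40]
  mix_signals([6, 1, 11, 4], 11) -> 22  [called from main, line 60]
  audit_lot(3, 22) -> 3  [called from main, line 62]
Log line origins:
  1 — main, line 57
  2 — verify_load, line 2
  3 — verify_load, line 7
  4 — count_flags, line 11
  5-8 — count_flags, line 16
  9 — count_flags, line 17
  10 — weigh_samples, line 29
  11 — settle_round, line 21
  12 — main, line 59
  13 — mix_signals, line 39
  14 — merge_totals, line 35
  15 — mix_signals, line 41
  16 — main, line 61
  17 — audit_lot, line 46
A correct fix: line 15: replace `low` with `floor`.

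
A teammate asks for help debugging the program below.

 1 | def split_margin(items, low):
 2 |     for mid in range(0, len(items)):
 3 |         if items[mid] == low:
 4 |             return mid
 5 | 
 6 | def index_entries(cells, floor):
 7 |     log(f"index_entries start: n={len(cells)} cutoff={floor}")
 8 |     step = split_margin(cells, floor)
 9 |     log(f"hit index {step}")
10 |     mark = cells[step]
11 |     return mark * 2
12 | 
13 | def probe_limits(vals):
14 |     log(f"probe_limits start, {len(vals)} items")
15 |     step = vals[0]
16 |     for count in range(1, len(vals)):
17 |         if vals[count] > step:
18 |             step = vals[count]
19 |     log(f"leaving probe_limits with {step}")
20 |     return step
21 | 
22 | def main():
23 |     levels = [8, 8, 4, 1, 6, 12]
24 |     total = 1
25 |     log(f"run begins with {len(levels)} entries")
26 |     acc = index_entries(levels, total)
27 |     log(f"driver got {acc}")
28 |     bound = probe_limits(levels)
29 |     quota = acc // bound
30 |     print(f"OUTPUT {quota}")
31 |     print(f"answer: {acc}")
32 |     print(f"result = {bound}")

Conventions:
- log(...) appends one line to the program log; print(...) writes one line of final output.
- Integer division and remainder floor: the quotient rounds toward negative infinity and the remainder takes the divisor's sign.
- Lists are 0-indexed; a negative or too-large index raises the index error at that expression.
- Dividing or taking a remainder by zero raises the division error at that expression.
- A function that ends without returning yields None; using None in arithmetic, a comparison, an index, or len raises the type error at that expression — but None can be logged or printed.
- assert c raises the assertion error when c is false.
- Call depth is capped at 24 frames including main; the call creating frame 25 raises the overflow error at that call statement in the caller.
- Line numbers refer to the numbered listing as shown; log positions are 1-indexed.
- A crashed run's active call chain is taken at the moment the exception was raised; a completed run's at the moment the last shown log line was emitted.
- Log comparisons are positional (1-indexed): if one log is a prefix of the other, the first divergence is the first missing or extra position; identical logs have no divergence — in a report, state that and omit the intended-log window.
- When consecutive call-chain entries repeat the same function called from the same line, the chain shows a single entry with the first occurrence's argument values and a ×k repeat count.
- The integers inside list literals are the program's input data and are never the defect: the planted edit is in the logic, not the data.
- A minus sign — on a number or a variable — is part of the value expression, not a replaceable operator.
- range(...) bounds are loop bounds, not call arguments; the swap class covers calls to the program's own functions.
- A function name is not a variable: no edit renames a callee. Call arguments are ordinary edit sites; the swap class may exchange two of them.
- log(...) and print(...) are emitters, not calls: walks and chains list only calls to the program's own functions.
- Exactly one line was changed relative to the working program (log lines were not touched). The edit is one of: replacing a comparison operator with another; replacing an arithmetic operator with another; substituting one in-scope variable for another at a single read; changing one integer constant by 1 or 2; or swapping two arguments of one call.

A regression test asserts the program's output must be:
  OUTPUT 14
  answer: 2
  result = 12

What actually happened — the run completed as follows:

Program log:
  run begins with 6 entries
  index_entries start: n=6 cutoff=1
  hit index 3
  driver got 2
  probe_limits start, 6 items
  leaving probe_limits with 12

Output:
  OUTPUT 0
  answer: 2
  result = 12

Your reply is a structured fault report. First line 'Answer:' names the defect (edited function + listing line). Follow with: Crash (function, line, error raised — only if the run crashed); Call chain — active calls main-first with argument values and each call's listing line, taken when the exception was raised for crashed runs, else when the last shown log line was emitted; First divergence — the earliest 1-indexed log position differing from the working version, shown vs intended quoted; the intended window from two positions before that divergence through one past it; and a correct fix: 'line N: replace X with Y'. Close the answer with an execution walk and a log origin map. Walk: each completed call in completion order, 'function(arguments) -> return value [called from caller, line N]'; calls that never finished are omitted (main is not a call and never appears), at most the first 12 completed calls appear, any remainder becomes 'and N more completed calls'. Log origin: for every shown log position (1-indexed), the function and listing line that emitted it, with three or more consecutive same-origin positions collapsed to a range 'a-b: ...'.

Answer: the defect is in main at line 29.
Core observation: Nothing in the log betrays the bug — only the output does.
Call chain: main -> probe_limits([8, 8, 4, 1, 6, 12]) (called at line 28).
First divergence: none (the log streams are identical).
Execution walk:
  split_margin([8, 8, 4, 1, 6, 12], 1) -> 3  [called from index_entries, line 8]
  index_entries([8, 8, 4, 1, 6, 12], 1) -> 2  [called from main, line 26]
  probe_limits([8, 8, 4, 1, 6, 12]) -> 12  [called from main, line 28]
Origin of each log line:
  1: emitted by main (line 25)
  2: emitted by index_entries (line 7)
  3: emitted by index_entries (line 9)
  4: emitted by main (line 27)
  5: emitted by probe_limits (line 14)
  6: emitted by probe_limits (line 19)
A correct fix: line 29: replace `//` with `+`.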